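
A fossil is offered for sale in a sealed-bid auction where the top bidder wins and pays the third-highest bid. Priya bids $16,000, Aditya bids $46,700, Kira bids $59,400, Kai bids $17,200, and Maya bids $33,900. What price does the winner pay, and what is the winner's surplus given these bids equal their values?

Bids in descending order: Kira $59,400, then Aditya $46,700, then Maya $33,900, then Kai $17,200, then Priya $16,000.
Kira is the highest bidder, so Kira wins.
Under the third-price rule, the price is the third-highest bid: $33,900.
Surplus = $59,400 − $33,900 = $25,500.

Price $33,900; surplus $25,500.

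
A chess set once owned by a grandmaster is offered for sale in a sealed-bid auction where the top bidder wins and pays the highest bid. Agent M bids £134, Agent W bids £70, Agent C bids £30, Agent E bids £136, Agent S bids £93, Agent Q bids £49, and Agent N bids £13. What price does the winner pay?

The winner pays £136.

Ordered from highest: Agent E £136 > Agent M £134 > Agent S £93 > Agent W £70 > Agent Q £49 > Agent C £30 > Agent N £13.
Agent E is the highest bidder, so Agent E wins.
Under the first-price rule, the price is the highest bid: £136.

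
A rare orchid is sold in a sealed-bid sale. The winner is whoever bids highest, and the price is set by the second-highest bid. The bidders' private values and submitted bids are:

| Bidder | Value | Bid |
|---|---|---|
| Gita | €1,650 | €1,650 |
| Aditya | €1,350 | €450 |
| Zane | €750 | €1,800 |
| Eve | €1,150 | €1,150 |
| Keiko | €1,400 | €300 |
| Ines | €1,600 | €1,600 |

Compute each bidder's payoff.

Bids in descending order: Zane €1,800, then Gita €1,650, then Ines €1,600, then Eve €1,150, then Aditya €450, then Keiko €300.
Zane has the top bid and wins; the price is the second-highest bid, €1,650.
Zane's payoff = €750 − €1,650 = -€900. All other bidders lose, so their payoff is 0.

Payoffs: Gita €0, Aditya €0, Zane -€900, Eve €0, Keiko €0, Ines €0.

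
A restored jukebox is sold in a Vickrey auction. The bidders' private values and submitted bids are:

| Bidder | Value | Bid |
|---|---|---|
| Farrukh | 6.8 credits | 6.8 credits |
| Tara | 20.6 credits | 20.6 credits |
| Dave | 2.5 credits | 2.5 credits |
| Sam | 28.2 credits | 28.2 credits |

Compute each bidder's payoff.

Farrukh 0.0 credits, Tara 0.0 credits, Dave 0.0 credits, Sam 7.6 credits.

Bids in descending order: Sam 28.2 credits > Tara 20.6 credits > Farrukh 6.8 credits > Dave 2.5 credits.
Sam has the top bid and wins; the price is the second-highest bid, 20.6 credits.
Sam's payoff = 28.2 credits − 20.6 credits = 7.6 credits. All other bidders lose, so their payoff is 0.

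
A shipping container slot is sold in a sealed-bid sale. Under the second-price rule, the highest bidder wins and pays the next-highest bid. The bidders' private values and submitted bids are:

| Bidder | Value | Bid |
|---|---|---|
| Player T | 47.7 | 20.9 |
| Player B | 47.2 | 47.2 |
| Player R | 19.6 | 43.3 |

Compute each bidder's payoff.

Payoffs: Player T 0.0, Player B 3.9, Player R 0.0.

Ranking the bids: Player B 47.2; Player R 43.3; Player T 20.9.
Player B has the top bid and wins; the price is the second-highest bid, 43.3.
Player B's payoff = 47.2 − 43.3 = 3.9. All other bidders lose, so their payoff is 0.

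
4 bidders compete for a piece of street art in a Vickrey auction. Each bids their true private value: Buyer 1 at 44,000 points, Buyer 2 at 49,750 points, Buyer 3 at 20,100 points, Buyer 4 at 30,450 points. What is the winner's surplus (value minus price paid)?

Ordered from highest: Buyer 2 49,750 points; Buyer 1 44,000 points; Buyer 4 30,450 points; Buyer 3 20,100 points.
Buyer 2 wins with the top bid and pays the second-highest, 44,000 points.
Surplus = 49,750 points − 44,000 points = 5,750 points.

Surplus = 5,750 points.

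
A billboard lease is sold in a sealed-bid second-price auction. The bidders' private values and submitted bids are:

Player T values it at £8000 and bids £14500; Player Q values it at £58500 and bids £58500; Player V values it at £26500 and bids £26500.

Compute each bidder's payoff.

Player T £0, Player Q £32000, Player V £0.

Ordered from highest: Player Q £58500; Player V £26500; Player T £14500.
Player Q has the top bid and wins; the price is the second-highest bid, £26500.
Player Q's payoff = £58500 − £26500 = £32000. All other bidders lose, so their payoff is 0.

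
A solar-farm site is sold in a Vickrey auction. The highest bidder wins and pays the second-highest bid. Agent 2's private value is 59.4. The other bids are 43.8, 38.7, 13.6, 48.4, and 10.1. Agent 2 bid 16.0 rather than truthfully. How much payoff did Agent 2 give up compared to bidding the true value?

Regret: 11.0.

The highest competing bid is 48.4.
Bidding truthfully at 59.4: Agent 2 has the top bid, wins, and pays the second-highest bid 48.4. Payoff = 59.4 − 48.4 = 11.0.
Bidding 16.0: the top bid is 48.4 (a rival), so Agent 2 loses. Payoff = 0.0.
Regret = truthful payoff − actual payoff = 11.0 − 0.0 = 11.0.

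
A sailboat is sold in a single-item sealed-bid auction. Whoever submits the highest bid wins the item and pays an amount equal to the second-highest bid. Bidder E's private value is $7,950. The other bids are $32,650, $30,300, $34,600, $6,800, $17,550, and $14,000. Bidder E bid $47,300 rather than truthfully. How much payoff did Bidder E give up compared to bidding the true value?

The highest competing bid is $34,600.
Bidding truthfully at $7,950: the top bid is $34,600 (a rival), so Bidder E loses. Payoff = $0.
Bidding $47,300: Bidder E has the top bid, wins, and pays the second-highest bid $34,600. Payoff = $7,950 − $34,600 = -$26,650.
Regret = truthful payoff − actual payoff = $0 − -$26,650 = $26,650.
Deviating from a truthful bid can only lose payoff in a second-price auction — never gain.

Payoff forgone: $26,650.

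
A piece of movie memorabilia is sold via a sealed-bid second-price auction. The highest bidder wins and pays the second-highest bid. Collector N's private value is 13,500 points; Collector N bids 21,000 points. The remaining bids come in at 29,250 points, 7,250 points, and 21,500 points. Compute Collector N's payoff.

Highest competing bid: 29,250 points.
Collector N's bid 21,000 points is not the highest, so Collector N loses, pays nothing, and earns zero payoff.

Collector N's payoff: 0 points.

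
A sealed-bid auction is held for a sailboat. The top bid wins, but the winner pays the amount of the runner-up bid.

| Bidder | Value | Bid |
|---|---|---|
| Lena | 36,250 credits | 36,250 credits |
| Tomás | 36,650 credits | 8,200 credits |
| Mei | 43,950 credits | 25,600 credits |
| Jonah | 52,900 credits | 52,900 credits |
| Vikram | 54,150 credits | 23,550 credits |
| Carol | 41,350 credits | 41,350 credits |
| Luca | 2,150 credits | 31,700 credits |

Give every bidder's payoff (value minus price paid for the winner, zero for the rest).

Ordered from highest: Jonah 52,900 credits > Carol 41,350 credits > Lena 36,250 credits > Luca 31,700 credits > Mei 25,600 credits > Vikram 23,550 credits > Tomás 8,200 credits.
Jonah has the top bid and wins; the price is the second-highest bid, 41,350 credits.
Jonah's payoff = 52,900 credits − 41,350 credits = 11,550 credits. All other bidders lose, so their payoff is 0.

Lena 0 credits, Tomás 0 credits, Mei 0 credits, Jonah 11,550 credits, Vikram 0 credits, Carol 0 credits, Luca 0 credits.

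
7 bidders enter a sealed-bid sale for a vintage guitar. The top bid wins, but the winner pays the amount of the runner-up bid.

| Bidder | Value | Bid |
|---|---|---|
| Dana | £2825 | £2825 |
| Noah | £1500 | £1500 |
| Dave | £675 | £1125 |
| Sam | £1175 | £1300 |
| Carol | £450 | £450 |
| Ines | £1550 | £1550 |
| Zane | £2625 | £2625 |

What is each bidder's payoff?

Payoffs: Dana £200, Noah £0, Dave £0, Sam £0, Carol £0, Ines £0, Zane £0.

Sorted high to low: Dana £2825, then Zane £2625, then Ines £1550, then Noah £1500, then Sam £1300, then Dave £1125, then Carol £450.
Dana has the top bid and wins; the price is the second-highest bid, £2625.
Dana's payoff = £2825 − £2625 = £200. All other bidders lose, so their payoff is 0.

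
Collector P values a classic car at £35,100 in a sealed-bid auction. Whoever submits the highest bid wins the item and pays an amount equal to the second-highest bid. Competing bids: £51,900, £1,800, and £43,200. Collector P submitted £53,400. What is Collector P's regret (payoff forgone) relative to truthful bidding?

Payoff forgone: £16,800.

The highest competing bid is £51,900.
Bidding truthfully at £35,100: the top bid is £51,900 (a rival), so Collector P loses. Payoff = £0.
Bidding £53,400: Collector P has the top bid, wins, and pays the second-highest bid £51,900. Payoff = £35,100 − £51,900 = -£16,800.
Regret = truthful payoff − actual payoff = £0 − -£16,800 = £16,800.
This is the dominant-strategy logic: truthful bidding weakly beats any alternative.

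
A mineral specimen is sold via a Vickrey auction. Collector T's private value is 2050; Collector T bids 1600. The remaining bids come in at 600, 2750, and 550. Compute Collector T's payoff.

Collector T's payoff: 0.

Highest competing bid: 2750.
Collector T's bid 1600 is not the highest, so Collector T loses, pays nothing, and earns zero payoff.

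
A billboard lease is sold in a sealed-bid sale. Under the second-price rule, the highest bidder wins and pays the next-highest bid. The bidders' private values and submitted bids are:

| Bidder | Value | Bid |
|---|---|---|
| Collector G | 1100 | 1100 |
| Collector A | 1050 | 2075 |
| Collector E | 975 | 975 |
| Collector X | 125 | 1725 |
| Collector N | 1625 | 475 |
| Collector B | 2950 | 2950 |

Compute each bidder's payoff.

Sorted high to low: Collector B 2950 > Collector A 2075 > Collector X 1725 > Collector G 1100 > Collector E 975 > Collector N 475.
Collector B has the top bid and wins; the price is the second-highest bid, 2075.
Collector B's payoff = 2950 − 2075 = 875. All other bidders lose, so their payoff is 0.

Collector G 0, Collector A 0, Collector E 0, Collector X 0, Collector N 0, Collector B 875.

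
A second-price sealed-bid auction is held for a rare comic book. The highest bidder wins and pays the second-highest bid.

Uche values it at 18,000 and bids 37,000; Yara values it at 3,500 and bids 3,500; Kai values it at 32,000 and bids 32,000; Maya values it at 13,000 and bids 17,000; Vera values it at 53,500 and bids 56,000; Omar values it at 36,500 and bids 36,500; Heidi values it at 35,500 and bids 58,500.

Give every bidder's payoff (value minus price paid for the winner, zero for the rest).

Payoffs: Uche 0, Yara 0, Kai 0, Maya 0, Vera 0, Omar 0, Heidi -20,500.

Ordered from highest: Heidi 58,500 > Vera 56,000 > Uche 37,000 > Omar 36,500 > Kai 32,000 > Maya 17,000 > Yara 3,500.
Heidi has the top bid and wins; the price is the second-highest bid, 56,000.
Heidi's payoff = 35,500 − 56,000 = -20,500. All other bidders lose, so their payoff is 0.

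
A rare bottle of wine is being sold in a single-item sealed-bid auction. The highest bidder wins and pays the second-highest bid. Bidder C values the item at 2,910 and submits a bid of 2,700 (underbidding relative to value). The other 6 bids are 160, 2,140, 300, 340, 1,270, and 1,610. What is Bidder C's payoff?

Payoff = 770.

Highest competing bid: 2,140.
Bidder C's bid 2,700 is the highest overall, so Bidder C wins and pays the second-highest bid, 2,140.
Payoff = value − price = 2,910 − 2,140 = 770.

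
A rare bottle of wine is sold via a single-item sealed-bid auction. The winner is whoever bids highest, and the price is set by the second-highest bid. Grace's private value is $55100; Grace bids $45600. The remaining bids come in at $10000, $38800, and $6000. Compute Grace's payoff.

Payoff = $16300.

Highest competing bid: $38800.
Grace's bid $45600 is the highest overall, so Grace wins and pays the second-highest bid, $38800.
Payoff = value − price = $55100 − $38800 = $16300.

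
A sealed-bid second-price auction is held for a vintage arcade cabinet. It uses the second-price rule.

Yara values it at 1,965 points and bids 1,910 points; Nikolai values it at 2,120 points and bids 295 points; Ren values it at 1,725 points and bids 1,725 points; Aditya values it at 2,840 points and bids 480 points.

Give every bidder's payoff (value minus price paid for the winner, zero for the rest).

Yara 240 points, Nikolai 0 points, Ren 0 points, Aditya 0 points.

Ranking the bids: Yara 1,910 points > Ren 1,725 points > Aditya 480 points > Nikolai 295 points.
Yara has the top bid and wins; the price is the second-highest bid, 1,725 points.
Yara's payoff = 1,965 points − 1,725 points = 240 points. All other bidders lose, so their payoff is 0.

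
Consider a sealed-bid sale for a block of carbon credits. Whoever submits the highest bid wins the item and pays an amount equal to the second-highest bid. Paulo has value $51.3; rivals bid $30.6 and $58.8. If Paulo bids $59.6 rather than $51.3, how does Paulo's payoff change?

The highest competing bid is $58.8.
Bidding truthfully at $51.3: the top bid is $58.8 (a rival), so Paulo loses. Payoff = $0.0.
Bidding $59.6: Paulo has the top bid, wins, and pays the second-highest bid $58.8. Payoff = $51.3 − $58.8 = -$7.5.
Change = -$7.5 − $0.0 = -$7.5.

-$7.5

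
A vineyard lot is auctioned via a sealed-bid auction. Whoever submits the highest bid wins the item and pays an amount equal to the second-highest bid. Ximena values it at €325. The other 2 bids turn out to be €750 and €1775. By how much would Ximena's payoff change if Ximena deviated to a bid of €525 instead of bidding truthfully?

The highest competing bid is €1775.
Bidding truthfully at €325: the top bid is €1775 (a rival), so Ximena loses. Payoff = €0.
Bidding €525: the top bid is €1775 (a rival), so Ximena loses. Payoff = €0.
Change = €0 − €0 = €0.

Change in payoff: €0.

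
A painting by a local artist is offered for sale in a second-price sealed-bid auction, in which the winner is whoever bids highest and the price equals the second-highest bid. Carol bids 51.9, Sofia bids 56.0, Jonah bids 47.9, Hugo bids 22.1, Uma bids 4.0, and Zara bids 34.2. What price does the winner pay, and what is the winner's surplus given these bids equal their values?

The winner pays 51.9 for a surplus of 4.1.

Ranking the bids: Sofia 56.0 > Carol 51.9 > Jonah 47.9 > Zara 34.2 > Hugo 22.1 > Uma 4.0.
Sofia is the highest bidder, so Sofia wins.
Under the second-price rule, the price is the second-highest bid: 51.9.
Surplus = 56.0 − 51.9 = 4.1.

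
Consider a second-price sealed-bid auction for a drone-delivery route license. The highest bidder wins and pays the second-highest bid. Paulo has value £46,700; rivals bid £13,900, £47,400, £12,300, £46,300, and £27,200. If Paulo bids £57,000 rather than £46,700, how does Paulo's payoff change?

Payoff change: -£700.

The highest competing bid is £47,400.
Bidding truthfully at £46,700: the top bid is £47,400 (a rival), so Paulo loses. Payoff = £0.
Bidding £57,000: Paulo has the top bid, wins, and pays the second-highest bid £47,400. Payoff = £46,700 − £47,400 = -£700.
Change = -£700 − £0 = -£700.
This is the dominant-strategy logic: truthful bidding weakly beats any alternative.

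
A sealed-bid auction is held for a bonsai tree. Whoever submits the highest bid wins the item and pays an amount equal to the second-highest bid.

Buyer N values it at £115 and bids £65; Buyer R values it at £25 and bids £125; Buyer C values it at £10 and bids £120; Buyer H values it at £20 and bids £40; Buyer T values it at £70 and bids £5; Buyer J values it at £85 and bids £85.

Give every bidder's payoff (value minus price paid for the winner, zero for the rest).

Ordered from highest: Buyer R £125 > Buyer C £120 > Buyer J £85 > Buyer N £65 > Buyer H £40 > Buyer T £5.
Buyer R has the top bid and wins; the price is the second-highest bid, £120.
Buyer R's payoff = £25 − £120 = -£95. All other bidders lose, so their payoff is 0.

Buyer N £0, Buyer R -£95, Buyer C £0, Buyer H £0, Buyer T £0, Buyer J £0.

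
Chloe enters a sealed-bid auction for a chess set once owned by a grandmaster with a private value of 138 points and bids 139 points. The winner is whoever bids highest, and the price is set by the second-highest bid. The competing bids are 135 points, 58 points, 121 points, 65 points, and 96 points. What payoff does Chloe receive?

Chloe's payoff: 3 points.

Highest competing bid: 135 points.
Chloe's bid 139 points is the highest overall, so Chloe wins and pays the second-highest bid, 135 points.
Payoff = value − price = 138 points − 135 points = 3 points.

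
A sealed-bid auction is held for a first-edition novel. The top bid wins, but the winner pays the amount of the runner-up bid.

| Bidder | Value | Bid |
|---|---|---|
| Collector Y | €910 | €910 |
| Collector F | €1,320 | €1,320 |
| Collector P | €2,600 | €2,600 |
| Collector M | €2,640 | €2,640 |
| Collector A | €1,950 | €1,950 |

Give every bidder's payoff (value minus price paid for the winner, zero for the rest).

Bids in descending order: Collector M €2,640; Collector P €2,600; Collector A €1,950; Collector F €1,320; Collector Y €910.
Collector M has the top bid and wins; the price is the second-highest bid, €2,600.
Collector M's payoff = €2,640 − €2,600 = €40. All other bidders lose, so their payoff is 0.

Collector Y €0, Collector F €0, Collector P €0, Collector M €40, Collector A €0.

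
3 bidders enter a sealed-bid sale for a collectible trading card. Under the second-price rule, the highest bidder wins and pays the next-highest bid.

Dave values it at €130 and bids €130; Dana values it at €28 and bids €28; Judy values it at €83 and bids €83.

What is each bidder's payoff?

Dave €47, Dana €0, Judy €0.

Ranking the bids: Dave €130, then Judy €83, then Dana €28.
Dave has the top bid and wins; the price is the second-highest bid, €83.
Dave's payoff = €130 − €83 = €47. All other bidders lose, so their payoff is 0.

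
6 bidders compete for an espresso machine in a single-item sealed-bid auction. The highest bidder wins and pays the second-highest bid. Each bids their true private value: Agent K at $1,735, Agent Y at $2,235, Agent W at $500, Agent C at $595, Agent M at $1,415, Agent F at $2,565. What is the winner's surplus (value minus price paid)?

Surplus = $330.

Ranking the bids: Agent F $2,565; Agent Y $2,235; Agent K $1,735; Agent M $1,415; Agent C $595; Agent W $500.
Agent F wins with the top bid and pays the second-highest, $2,235.
Surplus = $2,565 − $2,235 = $330.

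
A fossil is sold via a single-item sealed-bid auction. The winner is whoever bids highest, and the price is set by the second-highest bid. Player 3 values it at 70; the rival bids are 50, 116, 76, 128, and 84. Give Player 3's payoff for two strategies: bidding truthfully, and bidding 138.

The highest competing bid is 128.
Bidding truthfully at 70: the top bid is 128 (a rival), so Player 3 loses. Payoff = 0.
Bidding 138: Player 3 has the top bid, wins, and pays the second-highest bid 128. Payoff = 70 − 128 = -58.
Deviating from a truthful bid can only lose payoff in a second-price auction — never gain.

(a) 0  (b) -58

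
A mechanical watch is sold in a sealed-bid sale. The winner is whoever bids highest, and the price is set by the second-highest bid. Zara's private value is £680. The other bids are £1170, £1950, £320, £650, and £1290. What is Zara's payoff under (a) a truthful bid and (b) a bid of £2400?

(a) £0  (b) -£1270

The highest competing bid is £1950.
Bidding truthfully at £680: the top bid is £1950 (a rival), so Zara loses. Payoff = £0.
Bidding £2400: Zara has the top bid, wins, and pays the second-highest bid £1950. Payoff = £680 − £1950 = -£1270.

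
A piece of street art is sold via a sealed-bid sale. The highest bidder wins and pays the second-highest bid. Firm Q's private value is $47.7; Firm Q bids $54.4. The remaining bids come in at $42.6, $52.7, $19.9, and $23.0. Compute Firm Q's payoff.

Highest competing bid: $52.7.
Firm Q's bid $54.4 is the highest overall, so Firm Q wins and pays the second-highest bid, $52.7.
Payoff = value − price = $47.7 − $52.7 = -$5.0.
Overbidding won the item at a price above value — truthful bidding would have avoided this loss.

-$5.0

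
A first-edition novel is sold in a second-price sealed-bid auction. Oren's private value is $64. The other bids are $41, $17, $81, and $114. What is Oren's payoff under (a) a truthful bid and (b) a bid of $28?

The highest competing bid is $114.
Bidding truthfully at $64: the top bid is $114 (a rival), so Oren loses. Payoff = $0.
Bidding $28: the top bid is $114 (a rival), so Oren loses. Payoff = $0.
The bid only affects whether you win, not the price — here both bids land on the same side of the top rival bid, so the deviation is payoff-neutral.

(a) $0  (b) $0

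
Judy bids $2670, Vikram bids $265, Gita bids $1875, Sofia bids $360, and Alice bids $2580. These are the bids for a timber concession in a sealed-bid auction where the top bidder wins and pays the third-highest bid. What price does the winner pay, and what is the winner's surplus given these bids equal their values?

Ranking the bids: Judy $2670, then Alice $2580, then Gita $1875, then Sofia $360, then Vikram $265.
Judy is the highest bidder, so Judy wins.
Under the third-price rule, the price is the third-highest bid: $1875.
Surplus = $2670 − $1875 = $795.

Price $1875; surplus $795.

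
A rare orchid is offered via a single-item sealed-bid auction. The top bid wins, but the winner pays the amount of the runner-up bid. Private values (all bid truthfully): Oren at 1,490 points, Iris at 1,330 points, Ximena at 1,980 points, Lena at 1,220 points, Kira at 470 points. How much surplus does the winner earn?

Winner's surplus: 490 points.

Ranking the bids: Ximena 1,980 points, then Oren 1,490 points, then Iris 1,330 points, then Lena 1,220 points, then Kira 470 points.
Ximena wins with the top bid and pays the second-highest, 1,490 points.
Surplus = 1,980 points − 1,490 points = 490 points.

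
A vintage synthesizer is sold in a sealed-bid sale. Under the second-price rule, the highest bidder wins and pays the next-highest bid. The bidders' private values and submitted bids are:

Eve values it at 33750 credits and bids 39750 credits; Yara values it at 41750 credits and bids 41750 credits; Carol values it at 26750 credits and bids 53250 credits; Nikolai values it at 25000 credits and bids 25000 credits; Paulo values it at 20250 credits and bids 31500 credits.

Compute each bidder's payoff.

Eve 0 credits, Yara 0 credits, Carol -15000 credits, Nikolai 0 credits, Paulo 0 credits.

Ranking the bids: Carol 53250 credits; Yara 41750 credits; Eve 39750 credits; Paulo 31500 credits; Nikolai 25000 credits.
Carol has the top bid and wins; the price is the second-highest bid, 41750 credits.
Carol's payoff = 26750 credits − 41750 credits = -15000 credits. All other bidders lose, so their payoff is 0.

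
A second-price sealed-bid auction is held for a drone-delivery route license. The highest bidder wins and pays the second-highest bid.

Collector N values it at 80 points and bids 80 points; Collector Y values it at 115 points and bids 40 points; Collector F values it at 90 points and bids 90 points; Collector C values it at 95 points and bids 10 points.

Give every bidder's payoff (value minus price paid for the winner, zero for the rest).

Payoffs: Collector N 0 points, Collector Y 0 points, Collector F 10 points, Collector C 0 points.

Sorted high to low: Collector F 90 points > Collector N 80 points > Collector Y 40 points > Collector C 10 points.
Collector F has the top bid and wins; the price is the second-highest bid, 80 points.
Collector F's payoff = 90 points − 80 points = 10 points. All other bidders lose, so their payoff is 0.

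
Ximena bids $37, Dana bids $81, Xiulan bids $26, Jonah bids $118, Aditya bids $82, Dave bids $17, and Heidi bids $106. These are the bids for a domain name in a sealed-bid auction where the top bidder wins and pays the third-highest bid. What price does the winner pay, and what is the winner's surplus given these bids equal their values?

Bids in descending order: Jonah $118; Heidi $106; Aditya $82; Dana $81; Ximena $37; Xiulan $26; Dave $17.
Jonah is the highest bidder, so Jonah wins.
Under the third-price rule, the price is the third-highest bid: $82.
Surplus = $118 − $82 = $36.

The winner pays $82 for a surplus of $36.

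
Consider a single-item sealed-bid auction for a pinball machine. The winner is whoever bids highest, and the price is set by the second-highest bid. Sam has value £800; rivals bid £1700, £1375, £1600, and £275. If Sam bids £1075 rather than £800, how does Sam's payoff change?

Change in payoff: £0.

The highest competing bid is £1700.
Bidding truthfully at £800: the top bid is £1700 (a rival), so Sam loses. Payoff = £0.
Bidding £1075: the top bid is £1700 (a rival), so Sam loses. Payoff = £0.
Change = £0 − £0 = £0.
The bid only affects whether you win, not the price — here both bids land on the same side of the top rival bid, so the deviation is payoff-neutral.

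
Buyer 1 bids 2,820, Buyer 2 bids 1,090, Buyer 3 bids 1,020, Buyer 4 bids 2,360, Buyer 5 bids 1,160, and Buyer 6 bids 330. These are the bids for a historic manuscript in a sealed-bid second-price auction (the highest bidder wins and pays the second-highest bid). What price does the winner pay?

The winner pays 2,360.

Ordered from highest: Buyer 1 2,820 > Buyer 4 2,360 > Buyer 5 1,160 > Buyer 2 1,090 > Buyer 3 1,020 > Buyer 6 330.
Buyer 1 is the highest bidder, so Buyer 1 wins.
Under the second-price rule, the price is the second-highest bid: 2,360.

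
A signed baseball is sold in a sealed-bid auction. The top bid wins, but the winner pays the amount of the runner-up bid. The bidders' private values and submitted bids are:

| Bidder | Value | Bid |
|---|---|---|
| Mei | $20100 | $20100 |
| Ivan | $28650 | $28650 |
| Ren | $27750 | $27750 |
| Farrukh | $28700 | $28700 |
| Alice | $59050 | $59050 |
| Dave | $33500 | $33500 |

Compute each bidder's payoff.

Mei $0, Ivan $0, Ren $0, Farrukh $0, Alice $25550, Dave $0.

Sorted high to low: Alice $59050; Dave $33500; Farrukh $28700; Ivan $28650; Ren $27750; Mei $20100.
Alice has the top bid and wins; the price is the second-highest bid, $33500.
Alice's payoff = $59050 − $33500 = $25550. All other bidders lose, so their payoff is 0.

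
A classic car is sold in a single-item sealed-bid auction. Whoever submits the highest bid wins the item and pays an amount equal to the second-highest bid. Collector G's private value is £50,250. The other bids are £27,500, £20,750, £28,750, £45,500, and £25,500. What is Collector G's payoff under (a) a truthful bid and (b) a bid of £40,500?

(a) £4,750  (b) £0

The highest competing bid is £45,500.
Bidding truthfully at £50,250: Collector G has the top bid, wins, and pays the second-highest bid £45,500. Payoff = £50,250 − £45,500 = £4,750.
Bidding £40,500: the top bid is £45,500 (a rival), so Collector G loses. Payoff = £0.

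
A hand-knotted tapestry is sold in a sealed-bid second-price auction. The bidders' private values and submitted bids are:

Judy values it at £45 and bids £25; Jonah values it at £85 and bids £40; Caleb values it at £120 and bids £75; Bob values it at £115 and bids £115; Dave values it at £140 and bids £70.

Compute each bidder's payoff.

Ordered from highest: Bob £115 > Caleb £75 > Dave £70 > Jonah £40 > Judy £25.
Bob has the top bid and wins; the price is the second-highest bid, £75.
Bob's payoff = £115 − £75 = £40. All other bidders lose, so their payoff is 0.

Judy £0, Jonah £0, Caleb £0, Bob £40, Dave £0.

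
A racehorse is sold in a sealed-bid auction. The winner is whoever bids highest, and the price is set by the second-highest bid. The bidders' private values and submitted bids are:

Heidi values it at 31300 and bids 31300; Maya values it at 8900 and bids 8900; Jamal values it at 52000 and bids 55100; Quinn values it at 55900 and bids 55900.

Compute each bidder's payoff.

Ranking the bids: Quinn 55900, then Jamal 55100, then Heidi 31300, then Maya 8900.
Quinn has the top bid and wins; the price is the second-highest bid, 55100.
Quinn's payoff = 55900 − 55100 = 800. All other bidders lose, so their payoff is 0.

Heidi 0, Maya 0, Jamal 0, Quinn 800.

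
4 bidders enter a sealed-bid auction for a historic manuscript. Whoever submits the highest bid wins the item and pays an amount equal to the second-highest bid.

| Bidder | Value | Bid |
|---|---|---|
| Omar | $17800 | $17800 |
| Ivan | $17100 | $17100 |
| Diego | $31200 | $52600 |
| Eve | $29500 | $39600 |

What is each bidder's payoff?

Ranking the bids: Diego $52600; Eve $39600; Omar $17800; Ivan $17100.
Diego has the top bid and wins; the price is the second-highest bid, $39600.
Diego's payoff = $31200 − $39600 = -$8400. All other bidders lose, so their payoff is 0.

Omar $0, Ivan $0, Diego -$8400, Eve $0.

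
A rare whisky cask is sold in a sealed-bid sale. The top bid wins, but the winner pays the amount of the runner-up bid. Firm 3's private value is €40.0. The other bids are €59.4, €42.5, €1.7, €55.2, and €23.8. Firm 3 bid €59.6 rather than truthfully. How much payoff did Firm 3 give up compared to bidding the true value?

The highest competing bid is €59.4.
Bidding truthfully at €40.0: the top bid is €59.4 (a rival), so Firm 3 loses. Payoff = €0.0.
Bidding €59.6: Firm 3 has the top bid, wins, and pays the second-highest bid €59.4. Payoff = €40.0 − €59.4 = -€19.4.
Regret = truthful payoff − actual payoff = €0.0 − -€19.4 = €19.4.
This is the dominant-strategy logic: truthful bidding weakly beats any alternative.

€19.4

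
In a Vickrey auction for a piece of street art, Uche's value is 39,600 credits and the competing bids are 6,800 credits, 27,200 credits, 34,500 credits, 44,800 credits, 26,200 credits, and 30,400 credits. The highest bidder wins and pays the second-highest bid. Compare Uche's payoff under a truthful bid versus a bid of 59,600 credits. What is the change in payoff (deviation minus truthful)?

-5,200 credits

The highest competing bid is 44,800 credits.
Bidding truthfully at 39,600 credits: the top bid is 44,800 credits (a rival), so Uche loses. Payoff = 0 credits.
Bidding 59,600 credits: Uche has the top bid, wins, and pays the second-highest bid 44,800 credits. Payoff = 39,600 credits − 44,800 credits = -5,200 credits.
Change = -5,200 credits − 0 credits = -5,200 credits.
Deviating from a truthful bid can only lose payoff in a second-price auction — never gain.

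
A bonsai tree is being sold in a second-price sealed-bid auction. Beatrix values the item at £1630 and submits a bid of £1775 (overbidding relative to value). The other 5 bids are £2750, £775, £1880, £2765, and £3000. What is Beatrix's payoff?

Beatrix's payoff: £0.

Highest competing bid: £3000.
Beatrix's bid £1775 is not the highest, so Beatrix loses, pays nothing, and earns zero payoff.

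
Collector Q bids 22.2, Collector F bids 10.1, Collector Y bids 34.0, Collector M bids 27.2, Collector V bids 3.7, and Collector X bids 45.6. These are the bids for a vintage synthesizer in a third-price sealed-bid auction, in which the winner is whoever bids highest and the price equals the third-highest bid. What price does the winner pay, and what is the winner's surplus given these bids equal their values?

Ordered from highest: Collector X 45.6 > Collector Y 34.0 > Collector M 27.2 > Collector Q 22.2 > Collector F 10.1 > Collector V 3.7.
Collector X is the highest bidder, so Collector X wins.
Under the third-price rule, the price is the third-highest bid: 27.2.
Surplus = 45.6 − 27.2 = 18.4.

The winner pays 27.2 for a surplus of 18.4.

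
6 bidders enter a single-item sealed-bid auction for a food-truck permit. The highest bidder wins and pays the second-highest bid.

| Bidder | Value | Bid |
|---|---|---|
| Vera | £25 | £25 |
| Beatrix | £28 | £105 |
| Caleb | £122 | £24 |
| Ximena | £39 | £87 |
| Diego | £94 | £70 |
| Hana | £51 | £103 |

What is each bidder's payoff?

Ranking the bids: Beatrix £105; Hana £103; Ximena £87; Diego £70; Vera £25; Caleb £24.
Beatrix has the top bid and wins; the price is the second-highest bid, £103.
Beatrix's payoff = £28 − £103 = -£75. All other bidders lose, so their payoff is 0.

Payoffs: Vera £0, Beatrix -£75, Caleb £0, Ximena £0, Diego £0, Hana £0.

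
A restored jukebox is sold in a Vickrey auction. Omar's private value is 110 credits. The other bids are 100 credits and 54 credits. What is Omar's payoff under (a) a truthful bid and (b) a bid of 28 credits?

(a) 10 credits  (b) 0 credits

The highest competing bid is 100 credits.
Bidding truthfully at 110 credits: Omar has the top bid, wins, and pays the second-highest bid 100 credits. Payoff = 110 credits − 100 credits = 10 credits.
Bidding 28 credits: the top bid is 100 credits (a rival), so Omar loses. Payoff = 0 credits.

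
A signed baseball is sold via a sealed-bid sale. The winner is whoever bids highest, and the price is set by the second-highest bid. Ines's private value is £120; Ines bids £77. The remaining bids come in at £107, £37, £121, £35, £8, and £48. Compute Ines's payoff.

Ines's payoff: £0.

Highest competing bid: £121.
Ines's bid £77 is not the highest, so Ines loses, pays nothing, and earns zero payoff.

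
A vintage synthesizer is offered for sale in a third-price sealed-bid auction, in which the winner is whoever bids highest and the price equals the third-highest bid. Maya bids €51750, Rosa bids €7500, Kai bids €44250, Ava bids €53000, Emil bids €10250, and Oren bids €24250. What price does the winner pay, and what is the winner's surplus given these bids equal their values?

Ranking the bids: Ava €53000 > Maya €51750 > Kai €44250 > Oren €24250 > Emil €10250 > Rosa €7500.
Ava is the highest bidder, so Ava wins.
Under the third-price rule, the price is the third-highest bid: €44250.
Surplus = €53000 − €44250 = €8750.

The winner pays €44250 for a surplus of €8750.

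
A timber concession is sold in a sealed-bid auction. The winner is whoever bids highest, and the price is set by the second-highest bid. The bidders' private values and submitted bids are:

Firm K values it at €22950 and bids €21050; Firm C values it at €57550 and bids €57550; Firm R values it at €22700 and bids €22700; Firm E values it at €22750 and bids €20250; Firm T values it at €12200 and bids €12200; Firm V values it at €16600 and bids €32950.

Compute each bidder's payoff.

Bids in descending order: Firm C €57550; Firm V €32950; Firm R €22700; Firm K €21050; Firm E €20250; Firm T €12200.
Firm C has the top bid and wins; the price is the second-highest bid, €32950.
Firm C's payoff = €57550 − €32950 = €24600. All other bidders lose, so their payoff is 0.

Payoffs: Firm K €0, Firm C €24600, Firm R €0, Firm E €0, Firm T €0, Firm V €0.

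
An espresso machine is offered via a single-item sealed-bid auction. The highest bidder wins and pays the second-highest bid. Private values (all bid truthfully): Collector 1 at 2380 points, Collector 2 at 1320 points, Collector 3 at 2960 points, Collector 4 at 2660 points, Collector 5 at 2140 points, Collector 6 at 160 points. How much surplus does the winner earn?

Sorted high to low: Collector 3 2960 points, then Collector 4 2660 points, then Collector 1 2380 points, then Collector 5 2140 points, then Collector 2 1320 points, then Collector 6 160 points.
Collector 3 wins with the top bid and pays the second-highest, 2660 points.
Surplus = 2960 points − 2660 points = 300 points.

Winner's surplus: 300 points.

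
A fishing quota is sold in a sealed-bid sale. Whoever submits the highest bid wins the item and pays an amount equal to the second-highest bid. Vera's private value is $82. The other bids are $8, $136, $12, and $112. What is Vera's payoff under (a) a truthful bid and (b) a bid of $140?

Truthful: $0; alternative: -$54.

The highest competing bid is $136.
Bidding truthfully at $82: the top bid is $136 (a rival), so Vera loses. Payoff = $0.
Bidding $140: Vera has the top bid, wins, and pays the second-highest bid $136. Payoff = $82 − $136 = -$54.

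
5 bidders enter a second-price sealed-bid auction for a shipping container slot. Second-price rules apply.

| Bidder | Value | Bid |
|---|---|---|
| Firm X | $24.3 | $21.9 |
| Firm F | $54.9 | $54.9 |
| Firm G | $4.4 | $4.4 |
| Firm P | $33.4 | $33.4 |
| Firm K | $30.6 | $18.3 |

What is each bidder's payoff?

Firm X $0.0, Firm F $21.5, Firm G $0.0, Firm P $0.0, Firm K $0.0.

Ordered from highest: Firm F $54.9 > Firm P $33.4 > Firm X $21.9 > Firm K $18.3 > Firm G $4.4.
Firm F has the top bid and wins; the price is the second-highest bid, $33.4.
Firm F's payoff = $54.9 − $33.4 = $21.5. All other bidders lose, so their payoff is 0.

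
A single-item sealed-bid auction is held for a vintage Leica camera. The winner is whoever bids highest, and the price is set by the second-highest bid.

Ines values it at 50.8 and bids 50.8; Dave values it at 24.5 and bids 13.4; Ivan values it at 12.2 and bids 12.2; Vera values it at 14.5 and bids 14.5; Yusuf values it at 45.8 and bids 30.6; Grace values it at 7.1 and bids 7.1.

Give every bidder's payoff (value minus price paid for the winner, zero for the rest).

Bids in descending order: Ines 50.8 > Yusuf 30.6 > Vera 14.5 > Dave 13.4 > Ivan 12.2 > Grace 7.1.
Ines has the top bid and wins; the price is the second-highest bid, 30.6.
Ines's payoff = 50.8 − 30.6 = 20.2. All other bidders lose, so their payoff is 0.

Ines 20.2, Dave 0.0, Ivan 0.0, Vera 0.0, Yusuf 0.0, Grace 0.0.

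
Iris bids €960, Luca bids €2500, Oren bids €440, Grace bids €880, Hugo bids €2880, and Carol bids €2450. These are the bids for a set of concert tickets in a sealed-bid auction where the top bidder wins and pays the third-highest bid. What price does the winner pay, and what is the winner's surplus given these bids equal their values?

Sorted high to low: Hugo €2880 > Luca €2500 > Carol €2450 > Iris €960 > Grace €880 > Oren €440.
Hugo is the highest bidder, so Hugo wins.
Under the third-price rule, the price is the third-highest bid: €2450.
Surplus = €2880 − €2450 = €430.

The winner pays €2450 for a surplus of €430.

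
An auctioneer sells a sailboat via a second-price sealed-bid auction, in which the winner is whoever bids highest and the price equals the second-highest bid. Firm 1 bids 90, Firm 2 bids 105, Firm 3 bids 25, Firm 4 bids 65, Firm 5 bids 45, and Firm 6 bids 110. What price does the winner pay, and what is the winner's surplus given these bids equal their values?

Bids in descending order: Firm 6 110, then Firm 2 105, then Firm 1 90, then Firm 4 65, then Firm 5 45, then Firm 3 25.
Firm 6 is the highest bidder, so Firm 6 wins.
Under the second-price rule, the price is the second-highest bid: 105.
Surplus = 110 − 105 = 5.

Price 105; surplus 5.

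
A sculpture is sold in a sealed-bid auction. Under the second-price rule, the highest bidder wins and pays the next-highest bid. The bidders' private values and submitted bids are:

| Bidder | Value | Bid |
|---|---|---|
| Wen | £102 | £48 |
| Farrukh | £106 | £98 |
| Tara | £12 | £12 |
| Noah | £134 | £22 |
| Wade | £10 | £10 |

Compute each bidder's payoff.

Wen £0, Farrukh £58, Tara £0, Noah £0, Wade £0.

Ranking the bids: Farrukh £98, then Wen £48, then Noah £22, then Tara £12, then Wade £10.
Farrukh has the top bid and wins; the price is the second-highest bid, £48.
Farrukh's payoff = £106 − £48 = £58. All other bidders lose, so their payoff is 0.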